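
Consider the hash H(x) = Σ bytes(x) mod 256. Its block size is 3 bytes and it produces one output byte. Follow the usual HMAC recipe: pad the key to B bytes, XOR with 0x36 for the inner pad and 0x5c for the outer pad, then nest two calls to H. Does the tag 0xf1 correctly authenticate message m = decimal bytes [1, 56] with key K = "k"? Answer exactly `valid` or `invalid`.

valid

Key "k" = 6b is 1 byte ≤ B = 3; zero-pad to 3 bytes: K' = 6b 00 00.
K' ⊕ ipad = 5d 36 36; K' ⊕ opad = 37 5c 5c.
Inner hash: sum = 93+54+54+1+56 = 258; mod 256 = 2 → 02.
Outer hash (recomputed tag): sum = 55+92+92+2 = 241 → f1.
Recomputed tag = f1; claimed = f1 → match.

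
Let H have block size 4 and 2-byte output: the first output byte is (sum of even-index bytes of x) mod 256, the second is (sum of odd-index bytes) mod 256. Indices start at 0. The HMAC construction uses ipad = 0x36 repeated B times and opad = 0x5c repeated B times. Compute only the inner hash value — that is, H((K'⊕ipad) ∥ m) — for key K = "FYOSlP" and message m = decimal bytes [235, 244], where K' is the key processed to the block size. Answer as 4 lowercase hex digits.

Key "FYOSlP" = 46 59 4f 53 6c 50 is 6 bytes > B = 4, so hash it first: H(key) = 01 fc, then zero-pad to 4 bytes: K' = 01 fc 00 00.
K' ⊕ ipad = 37 ca 36 36.
Inner input = 37 ca 36 36 ∥ eb f4.
Inner hash: even-index sum = 344 mod 256 = 88; odd-index sum = 500 mod 256 = 244 → 58 f4.

58f4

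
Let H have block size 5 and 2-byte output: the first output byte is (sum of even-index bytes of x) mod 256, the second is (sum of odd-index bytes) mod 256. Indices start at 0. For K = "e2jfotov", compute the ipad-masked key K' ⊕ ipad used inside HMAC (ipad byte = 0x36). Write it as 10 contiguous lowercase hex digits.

9bb4363636

Key "e2jfotov" = 65 32 6a 66 6f 74 6f 76 is 8 bytes > B = 5, so hash it first: H(key) = ad 82, then zero-pad to 5 bytes: K' = ad 82 00 00 00.
XOR each byte with 0x36: ad⊕36=9b, 82⊕36=b4, 00⊕36=36, 00⊕36=36, 00⊕36=36.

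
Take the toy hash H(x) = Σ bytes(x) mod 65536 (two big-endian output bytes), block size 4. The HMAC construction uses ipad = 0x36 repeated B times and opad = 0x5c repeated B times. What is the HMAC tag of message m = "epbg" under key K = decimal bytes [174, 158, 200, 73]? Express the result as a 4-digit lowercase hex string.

Key decimal bytes [174, 158, 200, 73] = ae 9e c8 49 is exactly B = 4 bytes: K' = ae 9e c8 49.
K' ⊕ ipad = 98 a8 fe 7f.  K' ⊕ opad = f2 c2 94 15.
Inner input = (K'⊕ipad) ∥ m = 98 a8 fe 7f ∥ 65 70 62 67.
Inner hash: sum = 152+168+254+127+101+112+98+103 = 1115 → 04 5b.
Outer input = (K'⊕opad) ∥ inner = f2 c2 94 15 ∥ 04 5b.
Outer hash (tag): sum = 242+194+148+21+4+91 = 700 → 02 bc.

02bc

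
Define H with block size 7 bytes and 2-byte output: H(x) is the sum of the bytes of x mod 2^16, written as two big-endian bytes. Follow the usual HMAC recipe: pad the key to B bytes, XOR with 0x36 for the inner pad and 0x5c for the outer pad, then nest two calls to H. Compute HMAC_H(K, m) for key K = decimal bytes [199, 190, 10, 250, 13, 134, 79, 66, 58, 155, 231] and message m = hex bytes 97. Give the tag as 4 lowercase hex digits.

Key decimal bytes [199, 190, 10, 250, 13, 134, 79, 66, 58, 155, 231] = c7 be 0a fa 0d 86 4f 42 3a 9b e7 is 11 bytes > B = 7, so hash it first: H(key) = 05 69, then zero-pad to 7 bytes: K' = 05 69 00 00 00 00 00.
K' ⊕ ipad = 33 5f 36 36 36 36 36.  K' ⊕ opad = 59 35 5c 5c 5c 5c 5c.
Inner input = (K'⊕ipad) ∥ m = 33 5f 36 36 36 36 36 ∥ 97.
Inner hash: sum = 51+95+54+54+54+54+54+151 = 567 → 02 37.
Outer input = (K'⊕opad) ∥ inner = 59 35 5c 5c 5c 5c 5c ∥ 02 37.
Outer hash (tag): sum = 89+53+92+92+92+92+92+2+55 = 659 → 02 93.

0293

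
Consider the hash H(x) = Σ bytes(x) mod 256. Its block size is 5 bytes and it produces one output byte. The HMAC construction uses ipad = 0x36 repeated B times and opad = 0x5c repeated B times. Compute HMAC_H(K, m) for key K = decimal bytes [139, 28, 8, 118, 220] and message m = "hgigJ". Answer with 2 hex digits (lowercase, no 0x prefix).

4d

Key decimal bytes [139, 28, 8, 118, 220] = 8b 1c 08 76 dc is exactly B = 5 bytes: K' = 8b 1c 08 76 dc.
K' ⊕ ipad = bd 2a 3e 40 ea.  K' ⊕ opad = d7 40 54 2a 80.
Inner input = (K'⊕ipad) ∥ m = bd 2a 3e 40 ea ∥ 68 67 69 67 4a.
Inner hash: sum = 189+42+62+64+234+104+103+105+103+74 = 1080; mod 256 = 56 → 38.
Outer input = (K'⊕opad) ∥ inner = d7 40 54 2a 80 ∥ 38.
Outer hash (tag): sum = 215+64+84+42+128+56 = 589; mod 256 = 77 → 4d.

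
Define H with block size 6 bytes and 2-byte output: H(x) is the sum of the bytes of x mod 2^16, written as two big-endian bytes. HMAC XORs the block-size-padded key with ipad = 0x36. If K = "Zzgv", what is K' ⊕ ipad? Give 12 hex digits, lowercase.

6c4c51403636

Key "Zzgv" = 5a 7a 67 76 is 4 bytes ≤ B = 6; zero-pad to 6 bytes: K' = 5a 7a 67 76 00 00.
XOR each byte with 0x36: 5a⊕36=6c, 7a⊕36=4c, 67⊕36=51, 76⊕36=40, 00⊕36=36, 00⊕36=36.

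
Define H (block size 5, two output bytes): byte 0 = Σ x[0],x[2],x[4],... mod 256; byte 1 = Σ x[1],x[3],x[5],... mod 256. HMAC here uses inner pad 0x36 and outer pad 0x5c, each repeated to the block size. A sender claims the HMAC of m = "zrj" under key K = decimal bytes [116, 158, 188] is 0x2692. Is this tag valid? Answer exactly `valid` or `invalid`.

valid

Key decimal bytes [116, 158, 188] = 74 9e bc is 3 bytes ≤ B = 5; zero-pad to 5 bytes: K' = 74 9e bc 00 00.
K' ⊕ ipad = 42 a8 8a 36 36; K' ⊕ opad = 28 c2 e0 5c 5c.
Inner hash: even-index sum = 372 mod 256 = 116; odd-index sum = 450 mod 256 = 194 → 74 c2.
Outer hash (recomputed tag): even-index sum = 550 mod 256 = 38; odd-index sum = 402 mod 256 = 146 → 26 92.
Recomputed tag = 2692; claimed = 2692 → match.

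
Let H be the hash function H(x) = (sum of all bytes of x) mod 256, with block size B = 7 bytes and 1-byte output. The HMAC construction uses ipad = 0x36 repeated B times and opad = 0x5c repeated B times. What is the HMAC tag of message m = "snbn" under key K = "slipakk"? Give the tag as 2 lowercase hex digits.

71

Key "slipakk" = 73 6c 69 70 61 6b 6b is exactly B = 7 bytes: K' = 73 6c 69 70 61 6b 6b.
K' ⊕ ipad = 45 5a 5f 46 57 5d 5d.  K' ⊕ opad = 2f 30 35 2c 3d 37 37.
Inner input = (K'⊕ipad) ∥ m = 45 5a 5f 46 57 5d 5d ∥ 73 6e 62 6e.
Inner hash: sum = 69+90+95+70+87+93+93+115+110+98+110 = 1030; mod 256 = 6 → 06.
Outer input = (K'⊕opad) ∥ inner = 2f 30 35 2c 3d 37 37 ∥ 06.
Outer hash (tag): sum = 47+48+53+44+61+55+55+6 = 369; mod 256 = 113 → 71.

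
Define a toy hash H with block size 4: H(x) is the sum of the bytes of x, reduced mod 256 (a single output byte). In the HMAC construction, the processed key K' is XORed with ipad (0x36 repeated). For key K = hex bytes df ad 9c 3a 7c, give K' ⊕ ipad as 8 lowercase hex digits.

Key hex bytes df ad 9c 3a 7c is 5 bytes > B = 4, so hash it first: H(key) = de, then zero-pad to 4 bytes: K' = de 00 00 00.
XOR each byte with 0x36: de⊕36=e8, 00⊕36=36, 00⊕36=36, 00⊕36=36.

e8363636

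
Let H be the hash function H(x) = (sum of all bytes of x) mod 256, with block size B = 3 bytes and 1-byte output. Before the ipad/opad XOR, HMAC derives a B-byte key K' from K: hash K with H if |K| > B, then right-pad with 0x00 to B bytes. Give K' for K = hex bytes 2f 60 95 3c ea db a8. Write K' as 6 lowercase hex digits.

cd0000

|K| = 7 > B = 3, so first hash the key.
H(K): sum = 47+96+149+60+234+219+168 = 973; mod 256 = 205 → cd.
Zero-pad H(K) = cd to 3 bytes: K' = cd 00 00.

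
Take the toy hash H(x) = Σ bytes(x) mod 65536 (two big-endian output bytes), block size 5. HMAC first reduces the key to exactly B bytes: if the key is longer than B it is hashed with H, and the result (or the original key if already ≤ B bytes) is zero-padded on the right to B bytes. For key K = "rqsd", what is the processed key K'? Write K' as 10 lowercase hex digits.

Key "rqsd" = 72 71 73 64 is 4 bytes ≤ B = 5; zero-pad to 5 bytes: K' = 72 71 73 64 00.

7271736400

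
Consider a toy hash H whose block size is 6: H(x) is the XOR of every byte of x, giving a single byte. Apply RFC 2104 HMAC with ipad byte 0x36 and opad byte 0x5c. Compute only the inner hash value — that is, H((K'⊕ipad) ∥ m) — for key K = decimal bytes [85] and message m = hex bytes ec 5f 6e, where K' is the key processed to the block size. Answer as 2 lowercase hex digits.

88

Key decimal bytes [85] = 55 is 1 byte ≤ B = 6; zero-pad to 6 bytes: K' = 55 00 00 00 00 00.
K' ⊕ ipad = 63 36 36 36 36 36.
Inner input = 63 36 36 36 36 36 ∥ ec 5f 6e.
Inner hash: XOR 63⊕36⊕36⊕36⊕36⊕36⊕ec⊕5f⊕6e = 88.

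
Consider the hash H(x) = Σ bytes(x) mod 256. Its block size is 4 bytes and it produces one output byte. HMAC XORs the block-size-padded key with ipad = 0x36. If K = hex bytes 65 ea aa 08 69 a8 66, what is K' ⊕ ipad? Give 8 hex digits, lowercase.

4e363636

Key hex bytes 65 ea aa 08 69 a8 66 is 7 bytes > B = 4, so hash it first: H(key) = 78, then zero-pad to 4 bytes: K' = 78 00 00 00.
XOR each byte with 0x36: 78⊕36=4e, 00⊕36=36, 00⊕36=36, 00⊕36=36.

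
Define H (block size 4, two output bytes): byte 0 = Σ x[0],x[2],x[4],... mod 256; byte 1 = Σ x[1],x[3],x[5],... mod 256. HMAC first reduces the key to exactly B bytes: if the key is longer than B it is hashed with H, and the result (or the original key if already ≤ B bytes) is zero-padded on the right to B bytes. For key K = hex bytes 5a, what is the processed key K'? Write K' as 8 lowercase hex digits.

5a000000

Key hex bytes 5a is 1 byte ≤ B = 4; zero-pad to 4 bytes: K' = 5a 00 00 00.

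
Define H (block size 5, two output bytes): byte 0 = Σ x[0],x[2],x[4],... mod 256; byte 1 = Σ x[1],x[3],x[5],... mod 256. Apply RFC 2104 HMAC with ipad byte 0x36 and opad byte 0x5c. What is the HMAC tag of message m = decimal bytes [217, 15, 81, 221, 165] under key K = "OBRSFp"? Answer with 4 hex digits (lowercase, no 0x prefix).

abde

Key "OBRSFp" = 4f 42 52 53 46 70 is 6 bytes > B = 5, so hash it first: H(key) = e7 05, then zero-pad to 5 bytes: K' = e7 05 00 00 00.
K' ⊕ ipad = d1 33 36 36 36.  K' ⊕ opad = bb 59 5c 5c 5c.
Inner input = (K'⊕ipad) ∥ m = d1 33 36 36 36 ∥ d9 0f 51 dd a5.
Inner hash: even-index sum = 553 mod 256 = 41; odd-index sum = 568 mod 256 = 56 → 29 38.
Outer input = (K'⊕opad) ∥ inner = bb 59 5c 5c 5c ∥ 29 38.
Outer hash (tag): even-index sum = 427 mod 256 = 171; odd-index sum = 222 mod 256 = 222 → ab de.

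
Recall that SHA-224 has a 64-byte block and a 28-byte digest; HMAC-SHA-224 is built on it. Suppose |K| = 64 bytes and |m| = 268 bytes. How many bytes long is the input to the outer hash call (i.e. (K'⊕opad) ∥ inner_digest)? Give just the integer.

92

Key is 64 ≤ 64 bytes, zero-padded: |K'| = 64.
Outer input = (K'⊕opad) ∥ H(inner) → 64 + 28 = 92 bytes.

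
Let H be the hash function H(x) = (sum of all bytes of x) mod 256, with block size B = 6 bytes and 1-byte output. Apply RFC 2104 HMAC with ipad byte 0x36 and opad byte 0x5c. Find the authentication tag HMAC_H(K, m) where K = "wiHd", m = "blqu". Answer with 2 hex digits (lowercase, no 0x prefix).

f4

Key "wiHd" = 77 69 48 64 is 4 bytes ≤ B = 6; zero-pad to 6 bytes: K' = 77 69 48 64 00 00.
K' ⊕ ipad = 41 5f 7e 52 36 36.  K' ⊕ opad = 2b 35 14 38 5c 5c.
Inner input = (K'⊕ipad) ∥ m = 41 5f 7e 52 36 36 ∥ 62 6c 71 75.
Inner hash: sum = 65+95+126+82+54+54+98+108+113+117 = 912; mod 256 = 144 → 90.
Outer input = (K'⊕opad) ∥ inner = 2b 35 14 38 5c 5c ∥ 90.
Outer hash (tag): sum = 43+53+20+56+92+92+144 = 500; mod 256 = 244 → f4.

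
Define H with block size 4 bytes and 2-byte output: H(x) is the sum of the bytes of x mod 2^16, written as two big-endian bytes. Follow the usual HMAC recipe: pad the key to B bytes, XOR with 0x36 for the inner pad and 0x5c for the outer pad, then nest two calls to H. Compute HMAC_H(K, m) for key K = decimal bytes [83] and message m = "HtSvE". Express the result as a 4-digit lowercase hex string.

01f6

Key decimal bytes [83] = 53 is 1 byte ≤ B = 4; zero-pad to 4 bytes: K' = 53 00 00 00.
K' ⊕ ipad = 65 36 36 36.  K' ⊕ opad = 0f 5c 5c 5c.
Inner input = (K'⊕ipad) ∥ m = 65 36 36 36 ∥ 48 74 53 76 45.
Inner hash: sum = 101+54+54+54+72+116+83+118+69 = 721 → 02 d1.
Outer input = (K'⊕opad) ∥ inner = 0f 5c 5c 5c ∥ 02 d1.
Outer hash (tag): sum = 15+92+92+92+2+209 = 502 → 01 f6.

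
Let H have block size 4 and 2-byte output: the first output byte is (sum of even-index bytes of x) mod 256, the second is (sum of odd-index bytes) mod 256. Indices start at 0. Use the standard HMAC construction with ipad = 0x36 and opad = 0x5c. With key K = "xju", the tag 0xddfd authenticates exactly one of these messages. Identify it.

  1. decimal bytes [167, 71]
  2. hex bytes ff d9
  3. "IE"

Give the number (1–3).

2

Key "xju" = 78 6a 75 is 3 bytes ≤ B = 4; zero-pad to 4 bytes: K' = 78 6a 75 00.
K' ⊕ ipad = 4e 5c 43 36; K' ⊕ opad = 24 36 29 5c.
m1: inner = H(4e 5c 43 36 a7 47) = 38 d9; tag = H(24 36 29 5c 38 d9) = 856b
m2: inner = H(4e 5c 43 36 ff d9) = 90 6b; tag = H(24 36 29 5c 90 6b) = ddfd ← matches
m3: inner = H(4e 5c 43 36 49 45) = da d7; tag = H(24 36 29 5c da d7) = 2769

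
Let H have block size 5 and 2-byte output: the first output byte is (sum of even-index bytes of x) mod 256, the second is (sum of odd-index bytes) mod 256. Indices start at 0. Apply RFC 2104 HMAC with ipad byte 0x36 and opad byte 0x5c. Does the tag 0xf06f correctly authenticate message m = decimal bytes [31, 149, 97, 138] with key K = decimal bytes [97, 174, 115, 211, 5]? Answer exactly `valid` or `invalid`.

Key decimal bytes [97, 174, 115, 211, 5] = 61 ae 73 d3 05 is exactly B = 5 bytes: K' = 61 ae 73 d3 05.
K' ⊕ ipad = 57 98 45 e5 33; K' ⊕ opad = 3d f2 2f 8f 59.
Inner hash: even-index sum = 494 mod 256 = 238; odd-index sum = 509 mod 256 = 253 → ee fd.
Outer hash (recomputed tag): even-index sum = 450 mod 256 = 194; odd-index sum = 623 mod 256 = 111 → c2 6f.
Recomputed tag = c26f; claimed = f06f → mismatch.

invalid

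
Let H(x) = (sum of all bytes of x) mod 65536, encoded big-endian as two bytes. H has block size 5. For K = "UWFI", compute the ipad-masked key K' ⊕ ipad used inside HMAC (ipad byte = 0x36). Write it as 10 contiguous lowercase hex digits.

6361707f36

Key "UWFI" = 55 57 46 49 is 4 bytes ≤ B = 5; zero-pad to 5 bytes: K' = 55 57 46 49 00.
XOR each byte with 0x36: 55⊕36=63, 57⊕36=61, 46⊕36=70, 49⊕36=7f, 00⊕36=36.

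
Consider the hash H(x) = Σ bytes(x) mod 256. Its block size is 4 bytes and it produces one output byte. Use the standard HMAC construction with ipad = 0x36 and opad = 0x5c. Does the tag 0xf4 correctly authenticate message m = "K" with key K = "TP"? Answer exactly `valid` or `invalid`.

invalid

Key "TP" = 54 50 is 2 bytes ≤ B = 4; zero-pad to 4 bytes: K' = 54 50 00 00.
K' ⊕ ipad = 62 66 36 36; K' ⊕ opad = 08 0c 5c 5c.
Inner hash: sum = 98+102+54+54+75 = 383; mod 256 = 127 → 7f.
Outer hash (recomputed tag): sum = 8+12+92+92+127 = 331; mod 256 = 75 → 4b.
Recomputed tag = 4b; claimed = f4 → mismatch.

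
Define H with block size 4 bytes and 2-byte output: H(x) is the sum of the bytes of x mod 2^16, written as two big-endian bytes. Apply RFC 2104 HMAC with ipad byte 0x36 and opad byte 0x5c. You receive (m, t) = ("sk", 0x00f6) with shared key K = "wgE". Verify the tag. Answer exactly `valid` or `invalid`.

Key "wgE" = 77 67 45 is 3 bytes ≤ B = 4; zero-pad to 4 bytes: K' = 77 67 45 00.
K' ⊕ ipad = 41 51 73 36; K' ⊕ opad = 2b 3b 19 5c.
Inner hash: sum = 65+81+115+54+115+107 = 537 → 02 19.
Outer hash (recomputed tag): sum = 43+59+25+92+2+25 = 246 → 00 f6.
Recomputed tag = 00f6; claimed = 00f6 → match.

valid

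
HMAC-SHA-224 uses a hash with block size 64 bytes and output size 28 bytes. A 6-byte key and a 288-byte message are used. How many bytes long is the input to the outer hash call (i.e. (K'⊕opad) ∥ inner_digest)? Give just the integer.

92

Key is 6 ≤ 64 bytes, zero-padded: |K'| = 64.
Outer input = (K'⊕opad) ∥ H(inner) → 64 + 28 = 92 bytes.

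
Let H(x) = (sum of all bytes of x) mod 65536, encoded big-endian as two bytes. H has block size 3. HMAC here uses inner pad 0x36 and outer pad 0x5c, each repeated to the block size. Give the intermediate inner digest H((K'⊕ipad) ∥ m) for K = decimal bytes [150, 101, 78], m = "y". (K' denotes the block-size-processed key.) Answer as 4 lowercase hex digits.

01e4

Key decimal bytes [150, 101, 78] = 96 65 4e is exactly B = 3 bytes: K' = 96 65 4e.
K' ⊕ ipad = a0 53 78.
Inner input = a0 53 78 ∥ 79.
Inner hash: sum = 160+83+120+121 = 484 → 01 e4.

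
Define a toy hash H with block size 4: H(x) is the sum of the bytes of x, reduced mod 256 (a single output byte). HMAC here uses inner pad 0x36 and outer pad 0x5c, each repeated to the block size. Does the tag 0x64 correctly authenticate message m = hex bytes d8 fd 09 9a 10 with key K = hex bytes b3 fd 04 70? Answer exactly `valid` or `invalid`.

Key hex bytes b3 fd 04 70 is exactly B = 4 bytes: K' = b3 fd 04 70.
K' ⊕ ipad = 85 cb 32 46; K' ⊕ opad = ef a1 58 2c.
Inner hash: sum = 133+203+50+70+216+253+9+154+16 = 1104; mod 256 = 80 → 50.
Outer hash (recomputed tag): sum = 239+161+88+44+80 = 612; mod 256 = 100 → 64.
Recomputed tag = 64; claimed = 64 → match.

valid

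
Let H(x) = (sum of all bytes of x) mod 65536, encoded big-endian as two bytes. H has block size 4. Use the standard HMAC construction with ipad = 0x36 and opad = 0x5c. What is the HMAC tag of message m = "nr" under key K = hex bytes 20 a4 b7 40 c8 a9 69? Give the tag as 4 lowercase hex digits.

0206

Key hex bytes 20 a4 b7 40 c8 a9 69 is 7 bytes > B = 4, so hash it first: H(key) = 03 95, then zero-pad to 4 bytes: K' = 03 95 00 00.
K' ⊕ ipad = 35 a3 36 36.  K' ⊕ opad = 5f c9 5c 5c.
Inner input = (K'⊕ipad) ∥ m = 35 a3 36 36 ∥ 6e 72.
Inner hash: sum = 53+163+54+54+110+114 = 548 → 02 24.
Outer input = (K'⊕opad) ∥ inner = 5f c9 5c 5c ∥ 02 24.
Outer hash (tag): sum = 95+201+92+92+2+36 = 518 → 02 06.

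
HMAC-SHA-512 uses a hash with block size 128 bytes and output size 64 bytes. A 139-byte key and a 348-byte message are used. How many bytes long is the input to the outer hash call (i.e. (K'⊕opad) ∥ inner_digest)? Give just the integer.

Key is 139 > 128 bytes, so it is hashed to 64 bytes then zero-padded to 128: |K'| = 128.
Outer input = (K'⊕opad) ∥ H(inner) → 128 + 64 = 192 bytes.

192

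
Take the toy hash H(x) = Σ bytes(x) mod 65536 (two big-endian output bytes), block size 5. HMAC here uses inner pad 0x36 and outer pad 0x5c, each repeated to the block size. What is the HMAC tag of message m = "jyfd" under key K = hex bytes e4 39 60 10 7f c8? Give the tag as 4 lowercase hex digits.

Key hex bytes e4 39 60 10 7f c8 is 6 bytes > B = 5, so hash it first: H(key) = 02 d4, then zero-pad to 5 bytes: K' = 02 d4 00 00 00.
K' ⊕ ipad = 34 e2 36 36 36.  K' ⊕ opad = 5e 88 5c 5c 5c.
Inner input = (K'⊕ipad) ∥ m = 34 e2 36 36 36 ∥ 6a 79 66 64.
Inner hash: sum = 52+226+54+54+54+106+121+102+100 = 869 → 03 65.
Outer input = (K'⊕opad) ∥ inner = 5e 88 5c 5c 5c ∥ 03 65.
Outer hash (tag): sum = 94+136+92+92+92+3+101 = 610 → 02 62.

0262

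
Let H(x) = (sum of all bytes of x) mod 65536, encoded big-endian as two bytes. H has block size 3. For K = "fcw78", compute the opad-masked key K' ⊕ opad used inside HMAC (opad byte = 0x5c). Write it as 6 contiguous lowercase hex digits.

5df35c

Key "fcw78" = 66 63 77 37 38 is 5 bytes > B = 3, so hash it first: H(key) = 01 af, then zero-pad to 3 bytes: K' = 01 af 00.
XOR each byte with 0x5c: 01⊕5c=5d, af⊕5c=f3, 00⊕5c=5c.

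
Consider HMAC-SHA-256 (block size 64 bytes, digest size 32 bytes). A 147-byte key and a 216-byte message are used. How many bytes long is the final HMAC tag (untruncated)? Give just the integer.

The tag is one SHA-256 digest: 32 bytes.

32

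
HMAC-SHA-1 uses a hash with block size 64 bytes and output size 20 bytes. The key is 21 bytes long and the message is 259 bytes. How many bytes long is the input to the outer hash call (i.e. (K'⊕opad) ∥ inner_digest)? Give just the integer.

84

Key is 21 ≤ 64 bytes, zero-padded: |K'| = 64.
Outer input = (K'⊕opad) ∥ H(inner) → 64 + 20 = 84 bytes.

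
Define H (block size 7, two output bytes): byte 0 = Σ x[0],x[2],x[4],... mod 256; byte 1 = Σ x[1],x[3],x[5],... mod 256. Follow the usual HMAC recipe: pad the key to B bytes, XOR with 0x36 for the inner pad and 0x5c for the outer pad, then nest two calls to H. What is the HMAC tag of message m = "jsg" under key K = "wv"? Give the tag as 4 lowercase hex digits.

bc38

Key "wv" = 77 76 is 2 bytes ≤ B = 7; zero-pad to 7 bytes: K' = 77 76 00 00 00 00 00.
K' ⊕ ipad = 41 40 36 36 36 36 36.  K' ⊕ opad = 2b 2a 5c 5c 5c 5c 5c.
Inner input = (K'⊕ipad) ∥ m = 41 40 36 36 36 36 36 ∥ 6a 73 67.
Inner hash: even-index sum = 342 mod 256 = 86; odd-index sum = 381 mod 256 = 125 → 56 7d.
Outer input = (K'⊕opad) ∥ inner = 2b 2a 5c 5c 5c 5c 5c ∥ 56 7d.
Outer hash (tag): even-index sum = 444 mod 256 = 188; odd-index sum = 312 mod 256 = 56 → bc 38.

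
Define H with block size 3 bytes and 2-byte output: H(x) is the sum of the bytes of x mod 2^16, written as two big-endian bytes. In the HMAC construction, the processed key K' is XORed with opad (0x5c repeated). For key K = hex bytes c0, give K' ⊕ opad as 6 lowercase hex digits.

Key hex bytes c0 is 1 byte ≤ B = 3; zero-pad to 3 bytes: K' = c0 00 00.
XOR each byte with 0x5c: c0⊕5c=9c, 00⊕5c=5c, 00⊕5c=5c.

9c5c5c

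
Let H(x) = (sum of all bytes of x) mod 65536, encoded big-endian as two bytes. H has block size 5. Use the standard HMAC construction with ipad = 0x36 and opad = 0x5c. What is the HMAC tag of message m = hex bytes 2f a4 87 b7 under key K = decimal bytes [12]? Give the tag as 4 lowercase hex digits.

Key decimal bytes [12] = 0c is 1 byte ≤ B = 5; zero-pad to 5 bytes: K' = 0c 00 00 00 00.
K' ⊕ ipad = 3a 36 36 36 36.  K' ⊕ opad = 50 5c 5c 5c 5c.
Inner input = (K'⊕ipad) ∥ m = 3a 36 36 36 36 ∥ 2f a4 87 b7.
Inner hash: sum = 58+54+54+54+54+47+164+135+183 = 803 → 03 23.
Outer input = (K'⊕opad) ∥ inner = 50 5c 5c 5c 5c ∥ 03 23.
Outer hash (tag): sum = 80+92+92+92+92+3+35 = 486 → 01 e6.

01e6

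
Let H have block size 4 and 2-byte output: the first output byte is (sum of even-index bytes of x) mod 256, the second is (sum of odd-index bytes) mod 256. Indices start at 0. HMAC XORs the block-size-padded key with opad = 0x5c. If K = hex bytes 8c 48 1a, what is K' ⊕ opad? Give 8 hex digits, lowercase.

Key hex bytes 8c 48 1a is 3 bytes ≤ B = 4; zero-pad to 4 bytes: K' = 8c 48 1a 00.
XOR each byte with 0x5c: 8c⊕5c=d0, 48⊕5c=14, 1a⊕5c=46, 00⊕5c=5c.

d014465c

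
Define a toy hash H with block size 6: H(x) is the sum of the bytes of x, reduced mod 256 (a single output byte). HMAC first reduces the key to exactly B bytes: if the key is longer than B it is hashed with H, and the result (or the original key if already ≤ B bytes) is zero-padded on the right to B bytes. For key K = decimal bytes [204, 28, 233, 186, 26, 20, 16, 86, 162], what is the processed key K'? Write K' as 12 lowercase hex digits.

|K| = 9 > B = 6, so first hash the key.
H(K): sum = 204+28+233+186+26+20+16+86+162 = 961; mod 256 = 193 → c1.
Zero-pad H(K) = c1 to 6 bytes: K' = c1 00 00 00 00 00.

c10000000000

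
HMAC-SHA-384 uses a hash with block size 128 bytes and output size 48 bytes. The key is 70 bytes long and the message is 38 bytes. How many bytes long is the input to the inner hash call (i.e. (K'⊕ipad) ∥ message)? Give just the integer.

Key is 70 ≤ 128 bytes, zero-padded: |K'| = 128.
Inner input = (K'⊕ipad) ∥ m → 128 + 38 = 166 bytes.

166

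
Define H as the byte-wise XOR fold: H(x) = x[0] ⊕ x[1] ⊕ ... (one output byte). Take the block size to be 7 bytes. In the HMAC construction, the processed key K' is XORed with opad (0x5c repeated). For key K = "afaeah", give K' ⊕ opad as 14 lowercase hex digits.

Key "afaeah" = 61 66 61 65 61 68 is 6 bytes ≤ B = 7; zero-pad to 7 bytes: K' = 61 66 61 65 61 68 00.
XOR each byte with 0x5c: 61⊕5c=3d, 66⊕5c=3a, 61⊕5c=3d, 65⊕5c=39, 61⊕5c=3d, 68⊕5c=34, 00⊕5c=5c.

3d3a3d393d345c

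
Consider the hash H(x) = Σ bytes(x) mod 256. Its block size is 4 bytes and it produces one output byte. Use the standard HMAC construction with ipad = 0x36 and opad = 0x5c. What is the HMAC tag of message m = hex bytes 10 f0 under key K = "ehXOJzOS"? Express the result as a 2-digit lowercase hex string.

Key "ehXOJzOS" = 65 68 58 4f 4a 7a 4f 53 is 8 bytes > B = 4, so hash it first: H(key) = da, then zero-pad to 4 bytes: K' = da 00 00 00.
K' ⊕ ipad = ec 36 36 36.  K' ⊕ opad = 86 5c 5c 5c.
Inner input = (K'⊕ipad) ∥ m = ec 36 36 36 ∥ 10 f0.
Inner hash: sum = 236+54+54+54+16+240 = 654; mod 256 = 142 → 8e.
Outer input = (K'⊕opad) ∥ inner = 86 5c 5c 5c ∥ 8e.
Outer hash (tag): sum = 134+92+92+92+142 = 552; mod 256 = 40 → 28.

28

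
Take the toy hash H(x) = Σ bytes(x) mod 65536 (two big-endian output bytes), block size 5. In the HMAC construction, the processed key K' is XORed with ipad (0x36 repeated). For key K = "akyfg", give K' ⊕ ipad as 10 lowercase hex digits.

575d4f5051

Key "akyfg" = 61 6b 79 66 67 is exactly B = 5 bytes: K' = 61 6b 79 66 67.
XOR each byte with 0x36: 61⊕36=57, 6b⊕36=5d, 79⊕36=4f, 66⊕36=50, 67⊕36=51.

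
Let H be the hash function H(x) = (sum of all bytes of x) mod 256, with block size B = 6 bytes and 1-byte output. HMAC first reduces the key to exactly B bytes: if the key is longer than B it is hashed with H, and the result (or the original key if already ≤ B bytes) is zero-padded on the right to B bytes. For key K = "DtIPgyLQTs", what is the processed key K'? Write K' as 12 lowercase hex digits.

|K| = 10 > B = 6, so first hash the key.
H(K): sum = 68+116+73+80+103+121+76+81+84+115 = 917; mod 256 = 149 → 95.
Zero-pad H(K) = 95 to 6 bytes: K' = 95 00 00 00 00 00.

950000000000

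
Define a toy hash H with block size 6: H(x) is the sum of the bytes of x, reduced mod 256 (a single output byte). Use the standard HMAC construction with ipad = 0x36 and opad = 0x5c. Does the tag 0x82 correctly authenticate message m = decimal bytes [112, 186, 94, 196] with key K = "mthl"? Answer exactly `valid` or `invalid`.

valid

Key "mthl" = 6d 74 68 6c is 4 bytes ≤ B = 6; zero-pad to 6 bytes: K' = 6d 74 68 6c 00 00.
K' ⊕ ipad = 5b 42 5e 5a 36 36; K' ⊕ opad = 31 28 34 30 5c 5c.
Inner hash: sum = 91+66+94+90+54+54+112+186+94+196 = 1037; mod 256 = 13 → 0d.
Outer hash (recomputed tag): sum = 49+40+52+48+92+92+13 = 386; mod 256 = 130 → 82.
Recomputed tag = 82; claimed = 82 → match.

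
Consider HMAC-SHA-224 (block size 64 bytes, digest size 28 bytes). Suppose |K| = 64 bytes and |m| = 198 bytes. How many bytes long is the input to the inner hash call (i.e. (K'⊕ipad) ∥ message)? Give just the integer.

Key is 64 ≤ 64 bytes, zero-padded: |K'| = 64.
Inner input = (K'⊕ipad) ∥ m → 64 + 198 = 262 bytes.

262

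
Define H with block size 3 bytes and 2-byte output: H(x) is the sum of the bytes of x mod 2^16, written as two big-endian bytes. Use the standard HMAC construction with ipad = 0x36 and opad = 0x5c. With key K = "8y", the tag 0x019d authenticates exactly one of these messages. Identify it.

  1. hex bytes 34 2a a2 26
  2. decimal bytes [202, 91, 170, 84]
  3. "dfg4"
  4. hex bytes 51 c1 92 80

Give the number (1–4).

2

Key "8y" = 38 79 is 2 bytes ≤ B = 3; zero-pad to 3 bytes: K' = 38 79 00.
K' ⊕ ipad = 0e 4f 36; K' ⊕ opad = 64 25 5c.
m1: inner = H(0e 4f 36 34 2a a2 26) = 01 b9; tag = H(64 25 5c 01 b9) = 019f
m2: inner = H(0e 4f 36 ca 5b aa 54) = 02 b6; tag = H(64 25 5c 02 b6) = 019d ← matches
m3: inner = H(0e 4f 36 64 66 67 34) = 01 f8; tag = H(64 25 5c 01 f8) = 01de
m4: inner = H(0e 4f 36 51 c1 92 80) = 02 b7; tag = H(64 25 5c 02 b7) = 019e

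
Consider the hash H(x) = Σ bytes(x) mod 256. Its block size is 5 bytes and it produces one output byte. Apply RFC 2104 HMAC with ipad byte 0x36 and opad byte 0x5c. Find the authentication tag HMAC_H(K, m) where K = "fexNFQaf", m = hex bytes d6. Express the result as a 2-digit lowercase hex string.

aa

Key "fexNFQaf" = 66 65 78 4e 46 51 61 66 is 8 bytes > B = 5, so hash it first: H(key) = ef, then zero-pad to 5 bytes: K' = ef 00 00 00 00.
K' ⊕ ipad = d9 36 36 36 36.  K' ⊕ opad = b3 5c 5c 5c 5c.
Inner input = (K'⊕ipad) ∥ m = d9 36 36 36 36 ∥ d6.
Inner hash: sum = 217+54+54+54+54+214 = 647; mod 256 = 135 → 87.
Outer input = (K'⊕opad) ∥ inner = b3 5c 5c 5c 5c ∥ 87.
Outer hash (tag): sum = 179+92+92+92+92+135 = 682; mod 256 = 170 → aa.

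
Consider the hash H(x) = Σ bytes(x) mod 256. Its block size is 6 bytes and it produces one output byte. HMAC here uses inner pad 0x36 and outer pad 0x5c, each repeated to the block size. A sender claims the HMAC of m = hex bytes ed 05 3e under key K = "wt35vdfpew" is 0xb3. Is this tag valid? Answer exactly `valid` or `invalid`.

invalid

Key "wt35vdfpew" = 77 74 33 35 76 64 66 70 65 77 is 10 bytes > B = 6, so hash it first: H(key) = df, then zero-pad to 6 bytes: K' = df 00 00 00 00 00.
K' ⊕ ipad = e9 36 36 36 36 36; K' ⊕ opad = 83 5c 5c 5c 5c 5c.
Inner hash: sum = 233+54+54+54+54+54+237+5+62 = 807; mod 256 = 39 → 27.
Outer hash (recomputed tag): sum = 131+92+92+92+92+92+39 = 630; mod 256 = 118 → 76.
Recomputed tag = 76; claimed = b3 → mismatch.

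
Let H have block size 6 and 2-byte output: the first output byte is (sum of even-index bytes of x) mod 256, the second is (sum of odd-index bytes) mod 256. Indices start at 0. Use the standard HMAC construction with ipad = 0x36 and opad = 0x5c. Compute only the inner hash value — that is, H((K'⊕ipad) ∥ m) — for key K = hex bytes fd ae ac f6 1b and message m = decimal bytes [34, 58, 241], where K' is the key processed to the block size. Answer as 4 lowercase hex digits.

a5c8

Key hex bytes fd ae ac f6 1b is 5 bytes ≤ B = 6; zero-pad to 6 bytes: K' = fd ae ac f6 1b 00.
K' ⊕ ipad = cb 98 9a c0 2d 36.
Inner input = cb 98 9a c0 2d 36 ∥ 22 3a f1.
Inner hash: even-index sum = 677 mod 256 = 165; odd-index sum = 456 mod 256 = 200 → a5 c8.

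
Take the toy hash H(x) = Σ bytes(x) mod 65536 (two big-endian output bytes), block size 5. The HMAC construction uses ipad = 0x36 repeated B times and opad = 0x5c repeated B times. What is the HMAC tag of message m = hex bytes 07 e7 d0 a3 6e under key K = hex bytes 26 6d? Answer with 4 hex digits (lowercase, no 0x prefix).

029e

Key hex bytes 26 6d is 2 bytes ≤ B = 5; zero-pad to 5 bytes: K' = 26 6d 00 00 00.
K' ⊕ ipad = 10 5b 36 36 36.  K' ⊕ opad = 7a 31 5c 5c 5c.
Inner input = (K'⊕ipad) ∥ m = 10 5b 36 36 36 ∥ 07 e7 d0 a3 6e.
Inner hash: sum = 16+91+54+54+54+7+231+208+163+110 = 988 → 03 dc.
Outer input = (K'⊕opad) ∥ inner = 7a 31 5c 5c 5c ∥ 03 dc.
Outer hash (tag): sum = 122+49+92+92+92+3+220 = 670 → 02 9e.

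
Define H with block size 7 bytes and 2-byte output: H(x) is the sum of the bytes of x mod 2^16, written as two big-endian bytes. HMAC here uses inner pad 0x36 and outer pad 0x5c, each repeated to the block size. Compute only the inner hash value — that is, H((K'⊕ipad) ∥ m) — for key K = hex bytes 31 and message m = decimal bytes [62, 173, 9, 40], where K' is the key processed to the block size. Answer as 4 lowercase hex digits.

Key hex bytes 31 is 1 byte ≤ B = 7; zero-pad to 7 bytes: K' = 31 00 00 00 00 00 00.
K' ⊕ ipad = 07 36 36 36 36 36 36.
Inner input = 07 36 36 36 36 36 36 ∥ 3e ad 09 28.
Inner hash: sum = 7+54+54+54+54+54+54+62+173+9+40 = 615 → 02 67.

0267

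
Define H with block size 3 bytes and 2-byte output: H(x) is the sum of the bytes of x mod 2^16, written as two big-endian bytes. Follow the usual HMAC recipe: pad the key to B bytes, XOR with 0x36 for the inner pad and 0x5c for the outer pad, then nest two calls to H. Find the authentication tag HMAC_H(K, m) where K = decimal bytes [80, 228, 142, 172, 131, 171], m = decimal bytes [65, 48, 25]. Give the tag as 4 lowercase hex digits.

021b

Key decimal bytes [80, 228, 142, 172, 131, 171] = 50 e4 8e ac 83 ab is 6 bytes > B = 3, so hash it first: H(key) = 03 9c, then zero-pad to 3 bytes: K' = 03 9c 00.
K' ⊕ ipad = 35 aa 36.  K' ⊕ opad = 5f c0 5c.
Inner input = (K'⊕ipad) ∥ m = 35 aa 36 ∥ 41 30 19.
Inner hash: sum = 53+170+54+65+48+25 = 415 → 01 9f.
Outer input = (K'⊕opad) ∥ inner = 5f c0 5c ∥ 01 9f.
Outer hash (tag): sum = 95+192+92+1+159 = 539 → 02 1b.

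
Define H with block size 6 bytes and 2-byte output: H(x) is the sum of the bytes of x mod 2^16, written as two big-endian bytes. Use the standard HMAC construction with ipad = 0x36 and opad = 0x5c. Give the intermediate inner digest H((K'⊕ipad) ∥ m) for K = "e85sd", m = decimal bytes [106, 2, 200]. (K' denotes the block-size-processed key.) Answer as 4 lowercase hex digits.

0265

Key "e85sd" = 65 38 35 73 64 is 5 bytes ≤ B = 6; zero-pad to 6 bytes: K' = 65 38 35 73 64 00.
K' ⊕ ipad = 53 0e 03 45 52 36.
Inner input = 53 0e 03 45 52 36 ∥ 6a 02 c8.
Inner hash: sum = 83+14+3+69+82+54+106+2+200 = 613 → 02 65.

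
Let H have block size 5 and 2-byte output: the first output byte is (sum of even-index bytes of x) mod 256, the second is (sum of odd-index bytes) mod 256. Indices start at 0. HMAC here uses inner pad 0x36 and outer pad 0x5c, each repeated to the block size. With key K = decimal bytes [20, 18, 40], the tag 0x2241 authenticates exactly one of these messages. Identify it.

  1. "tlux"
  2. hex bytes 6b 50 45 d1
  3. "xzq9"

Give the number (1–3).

2

Key decimal bytes [20, 18, 40] = 14 12 28 is 3 bytes ≤ B = 5; zero-pad to 5 bytes: K' = 14 12 28 00 00.
K' ⊕ ipad = 22 24 1e 36 36; K' ⊕ opad = 48 4e 74 5c 5c.
m1: inner = H(22 24 1e 36 36 74 6c 75 78) = 5a 43; tag = H(48 4e 74 5c 5c 5a 43) = 5b04
m2: inner = H(22 24 1e 36 36 6b 50 45 d1) = 97 0a; tag = H(48 4e 74 5c 5c 97 0a) = 2241 ← matches
m3: inner = H(22 24 1e 36 36 78 7a 71 39) = 29 43; tag = H(48 4e 74 5c 5c 29 43) = 5bd3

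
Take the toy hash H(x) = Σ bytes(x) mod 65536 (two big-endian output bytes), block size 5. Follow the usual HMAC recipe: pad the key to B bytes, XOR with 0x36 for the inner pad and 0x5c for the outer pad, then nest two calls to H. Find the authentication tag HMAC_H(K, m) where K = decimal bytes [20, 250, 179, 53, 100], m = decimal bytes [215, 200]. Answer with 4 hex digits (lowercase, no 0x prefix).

02e8

Key decimal bytes [20, 250, 179, 53, 100] = 14 fa b3 35 64 is exactly B = 5 bytes: K' = 14 fa b3 35 64.
K' ⊕ ipad = 22 cc 85 03 52.  K' ⊕ opad = 48 a6 ef 69 38.
Inner input = (K'⊕ipad) ∥ m = 22 cc 85 03 52 ∥ d7 c8.
Inner hash: sum = 34+204+133+3+82+215+200 = 871 → 03 67.
Outer input = (K'⊕opad) ∥ inner = 48 a6 ef 69 38 ∥ 03 67.
Outer hash (tag): sum = 72+166+239+105+56+3+103 = 744 → 02 e8.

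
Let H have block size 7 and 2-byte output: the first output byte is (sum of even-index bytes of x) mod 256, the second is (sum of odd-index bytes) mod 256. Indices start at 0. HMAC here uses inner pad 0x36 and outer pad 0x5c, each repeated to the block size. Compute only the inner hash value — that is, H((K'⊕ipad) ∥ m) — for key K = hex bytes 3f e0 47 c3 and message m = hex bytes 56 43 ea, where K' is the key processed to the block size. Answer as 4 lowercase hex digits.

Key hex bytes 3f e0 47 c3 is 4 bytes ≤ B = 7; zero-pad to 7 bytes: K' = 3f e0 47 c3 00 00 00.
K' ⊕ ipad = 09 d6 71 f5 36 36 36.
Inner input = 09 d6 71 f5 36 36 36 ∥ 56 43 ea.
Inner hash: even-index sum = 297 mod 256 = 41; odd-index sum = 833 mod 256 = 65 → 29 41.

2941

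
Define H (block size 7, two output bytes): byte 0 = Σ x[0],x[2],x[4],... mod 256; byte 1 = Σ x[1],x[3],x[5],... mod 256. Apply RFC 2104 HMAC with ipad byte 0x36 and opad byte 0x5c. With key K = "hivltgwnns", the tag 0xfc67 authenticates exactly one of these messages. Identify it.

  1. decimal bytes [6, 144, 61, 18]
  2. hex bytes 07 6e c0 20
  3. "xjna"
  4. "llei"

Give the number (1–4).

Key "hivltgwnns" = 68 69 76 6c 74 67 77 6e 6e 73 is 10 bytes > B = 7, so hash it first: H(key) = 37 1d, then zero-pad to 7 bytes: K' = 37 1d 00 00 00 00 00.
K' ⊕ ipad = 01 2b 36 36 36 36 36; K' ⊕ opad = 6b 41 5c 5c 5c 5c 5c.
m1: inner = H(01 2b 36 36 36 36 36 06 90 3d 12) = 45 da; tag = H(6b 41 5c 5c 5c 5c 5c 45 da) = 593e
m2: inner = H(01 2b 36 36 36 36 36 07 6e c0 20) = 31 5e; tag = H(6b 41 5c 5c 5c 5c 5c 31 5e) = dd2a
m3: inner = H(01 2b 36 36 36 36 36 78 6a 6e 61) = 6e 7d; tag = H(6b 41 5c 5c 5c 5c 5c 6e 7d) = fc67 ← matches
m4: inner = H(01 2b 36 36 36 36 36 6c 6c 65 69) = 78 68; tag = H(6b 41 5c 5c 5c 5c 5c 78 68) = e771

3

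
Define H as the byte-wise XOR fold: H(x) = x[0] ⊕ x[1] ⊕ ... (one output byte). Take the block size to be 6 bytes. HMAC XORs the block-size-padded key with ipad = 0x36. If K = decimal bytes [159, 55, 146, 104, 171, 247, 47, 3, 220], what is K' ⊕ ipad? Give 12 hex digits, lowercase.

c83636363636

Key decimal bytes [159, 55, 146, 104, 171, 247, 47, 3, 220] = 9f 37 92 68 ab f7 2f 03 dc is 9 bytes > B = 6, so hash it first: H(key) = fe, then zero-pad to 6 bytes: K' = fe 00 00 00 00 00.
XOR each byte with 0x36: fe⊕36=c8, 00⊕36=36, 00⊕36=36, 00⊕36=36, 00⊕36=36, 00⊕36=36.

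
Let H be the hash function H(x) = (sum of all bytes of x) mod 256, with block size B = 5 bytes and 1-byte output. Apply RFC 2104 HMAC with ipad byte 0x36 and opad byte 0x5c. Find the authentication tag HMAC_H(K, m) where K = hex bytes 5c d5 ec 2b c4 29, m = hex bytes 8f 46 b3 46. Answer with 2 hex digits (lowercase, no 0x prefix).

82

Key hex bytes 5c d5 ec 2b c4 29 is 6 bytes > B = 5, so hash it first: H(key) = 35, then zero-pad to 5 bytes: K' = 35 00 00 00 00.
K' ⊕ ipad = 03 36 36 36 36.  K' ⊕ opad = 69 5c 5c 5c 5c.
Inner input = (K'⊕ipad) ∥ m = 03 36 36 36 36 ∥ 8f 46 b3 46.
Inner hash: sum = 3+54+54+54+54+143+70+179+70 = 681; mod 256 = 169 → a9.
Outer input = (K'⊕opad) ∥ inner = 69 5c 5c 5c 5c ∥ a9.
Outer hash (tag): sum = 105+92+92+92+92+169 = 642; mod 256 = 130 → 82.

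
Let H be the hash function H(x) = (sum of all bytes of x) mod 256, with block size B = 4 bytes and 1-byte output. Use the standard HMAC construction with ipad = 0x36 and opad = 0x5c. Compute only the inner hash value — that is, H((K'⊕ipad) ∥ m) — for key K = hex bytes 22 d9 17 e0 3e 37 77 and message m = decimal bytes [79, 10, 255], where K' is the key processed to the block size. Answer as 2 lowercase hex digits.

e2

Key hex bytes 22 d9 17 e0 3e 37 77 is 7 bytes > B = 4, so hash it first: H(key) = de, then zero-pad to 4 bytes: K' = de 00 00 00.
K' ⊕ ipad = e8 36 36 36.
Inner input = e8 36 36 36 ∥ 4f 0a ff.
Inner hash: sum = 232+54+54+54+79+10+255 = 738; mod 256 = 226 → e2.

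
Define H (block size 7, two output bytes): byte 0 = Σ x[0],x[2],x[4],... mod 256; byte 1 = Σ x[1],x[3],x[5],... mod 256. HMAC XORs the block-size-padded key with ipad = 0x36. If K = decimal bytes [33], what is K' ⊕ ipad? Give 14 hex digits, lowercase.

Key decimal bytes [33] = 21 is 1 byte ≤ B = 7; zero-pad to 7 bytes: K' = 21 00 00 00 00 00 00.
XOR each byte with 0x36: 21⊕36=17, 00⊕36=36, 00⊕36=36, 00⊕36=36, 00⊕36=36, 00⊕36=36, 00⊕36=36.

17363636363636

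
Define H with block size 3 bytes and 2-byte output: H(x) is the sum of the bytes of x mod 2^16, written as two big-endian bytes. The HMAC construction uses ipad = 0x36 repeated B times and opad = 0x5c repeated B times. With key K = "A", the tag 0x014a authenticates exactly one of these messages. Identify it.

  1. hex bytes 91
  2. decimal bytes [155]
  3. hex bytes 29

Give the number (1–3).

1

Key "A" = 41 is 1 byte ≤ B = 3; zero-pad to 3 bytes: K' = 41 00 00.
K' ⊕ ipad = 77 36 36; K' ⊕ opad = 1d 5c 5c.
m1: inner = H(77 36 36 91) = 01 74; tag = H(1d 5c 5c 01 74) = 014a ← matches
m2: inner = H(77 36 36 9b) = 01 7e; tag = H(1d 5c 5c 01 7e) = 0154
m3: inner = H(77 36 36 29) = 01 0c; tag = H(1d 5c 5c 01 0c) = 00e2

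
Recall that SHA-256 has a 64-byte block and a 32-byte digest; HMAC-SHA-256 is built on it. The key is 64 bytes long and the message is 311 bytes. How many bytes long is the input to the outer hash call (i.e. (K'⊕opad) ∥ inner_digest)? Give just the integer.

96

Key is 64 ≤ 64 bytes, zero-padded: |K'| = 64.
Outer input = (K'⊕opad) ∥ H(inner) → 64 + 32 = 96 bytes.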